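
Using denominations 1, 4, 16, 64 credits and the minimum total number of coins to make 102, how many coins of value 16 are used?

2

102 − 1×64→38 − 2×16→6 − 1×4→2 − 2×1→0
Count of 16: 2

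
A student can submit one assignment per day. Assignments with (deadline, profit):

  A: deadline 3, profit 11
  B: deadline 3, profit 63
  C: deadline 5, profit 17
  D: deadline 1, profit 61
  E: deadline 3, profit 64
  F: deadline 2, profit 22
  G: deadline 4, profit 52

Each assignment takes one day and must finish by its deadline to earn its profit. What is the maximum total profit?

Take jobs in profit order; each goes to the latest open slot no later than its deadline.
Profit order: E=64 B=63 D=61 G=52 F=22 C=17 A=11
Assign: E→slot 3, B→slot 2, D→slot 1, G→slot 4, F skipped, C→slot 5, A skipped.
Slots: [1:D] [2:B] [3:E] [4:G] [5:C]
Profit = 61 + 63 + 64 + 52 + 17 = 257

257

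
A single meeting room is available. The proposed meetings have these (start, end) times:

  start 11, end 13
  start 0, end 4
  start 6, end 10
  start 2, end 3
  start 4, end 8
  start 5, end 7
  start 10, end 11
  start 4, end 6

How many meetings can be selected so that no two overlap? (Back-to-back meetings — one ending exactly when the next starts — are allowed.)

5

Order by finish time; keep every interval that doesn't clash with the previous kept one.
By end time: (2,3), (0,4), (4,6), (5,7), (4,8), (6,10), (10,11), (11,13).
Pick (2,3); next start ≥ 3 → (4,6); next start ≥ 6 → (6,10); next start ≥ 10 → (10,11); next start ≥ 11 → (11,13).
Selected 5 meetings.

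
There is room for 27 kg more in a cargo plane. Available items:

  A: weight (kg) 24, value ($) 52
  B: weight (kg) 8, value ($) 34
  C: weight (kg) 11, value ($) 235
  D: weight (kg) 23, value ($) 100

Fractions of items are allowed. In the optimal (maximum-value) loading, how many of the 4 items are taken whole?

1

Ratios (sorted): C 21.36, D 4.35, B 4.25, A 2.17
take C (11 @ 235); take 16/23 of D → 69.57. Capacity used 27/27.
1 item(s) taken whole; one partial (take 16/23 of D).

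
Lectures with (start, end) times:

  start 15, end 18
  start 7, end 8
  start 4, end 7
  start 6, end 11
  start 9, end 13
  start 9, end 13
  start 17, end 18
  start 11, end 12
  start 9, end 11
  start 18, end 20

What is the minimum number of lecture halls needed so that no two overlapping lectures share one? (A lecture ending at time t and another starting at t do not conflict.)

4

starts: [4, 6, 7, 9, 9, 9, 11, 15, 17, 18]
ends:   [7, 8, 11, 11, 12, 13, 13, 18, 18, 20]
s4→1 s6→2 e7→1 s7→2 e8→1 s9→2 s9→3 s9→4  — peak 4.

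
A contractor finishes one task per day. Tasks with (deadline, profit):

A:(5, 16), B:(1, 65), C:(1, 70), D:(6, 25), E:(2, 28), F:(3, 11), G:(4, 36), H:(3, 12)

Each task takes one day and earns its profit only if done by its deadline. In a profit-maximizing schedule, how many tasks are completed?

By profit: C(d1,70), B(d1,65), G(d4,36), E(d2,28), D(d6,25), A(d5,16), H(d3,12), F(d3,11)
C→slot 1; B skipped; G→slot 4; E→slot 2; D→slot 6; A→slot 5; H→slot 3; F skipped.
6 of 8 scheduled.

6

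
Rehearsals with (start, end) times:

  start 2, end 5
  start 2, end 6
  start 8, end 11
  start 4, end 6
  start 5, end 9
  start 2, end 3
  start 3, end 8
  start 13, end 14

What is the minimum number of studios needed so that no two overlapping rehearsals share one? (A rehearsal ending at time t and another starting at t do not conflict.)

4

Events (time:±→running): 2:+→1 2:+→2 2:+→3 3:-→2 3:+→3 4:+→4 … peak 4.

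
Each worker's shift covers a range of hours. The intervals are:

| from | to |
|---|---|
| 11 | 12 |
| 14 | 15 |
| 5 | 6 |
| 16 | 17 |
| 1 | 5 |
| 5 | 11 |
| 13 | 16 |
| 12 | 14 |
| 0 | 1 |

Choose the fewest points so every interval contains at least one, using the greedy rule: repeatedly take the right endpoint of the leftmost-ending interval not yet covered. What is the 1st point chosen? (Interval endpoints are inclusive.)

By right end: [0,1]  [1,5]  [5,6]  [5,11]  [11,12]  [12,14]  [14,15]  [13,16]  [16,17]
[0,1] uncovered → point at 1; [5,6] uncovered → point at 6; [11,12] uncovered → point at 12; [14,15] uncovered → point at 15; [16,17] uncovered → point at 17.
Points: 1, 6, 12, 15, 17 (5 total).

1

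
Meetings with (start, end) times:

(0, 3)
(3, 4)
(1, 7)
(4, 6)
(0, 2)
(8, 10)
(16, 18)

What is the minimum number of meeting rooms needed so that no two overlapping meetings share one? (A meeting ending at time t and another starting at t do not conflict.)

Count concurrent intervals with a sweep; the peak is the room count.
starts: [0, 0, 1, 3, 4, 8, 16]
ends:   [2, 3, 4, 6, 7, 10, 18]
s0→1 s0→2 s1→3  — peak 3.

3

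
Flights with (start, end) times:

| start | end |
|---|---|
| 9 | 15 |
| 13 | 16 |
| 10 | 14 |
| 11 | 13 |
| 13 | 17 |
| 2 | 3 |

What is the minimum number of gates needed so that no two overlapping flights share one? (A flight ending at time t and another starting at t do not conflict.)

4

Events (time:±→running): 2:+→1 3:-→0 9:+→1 10:+→2 11:+→3 13:-→2 13:+→3 13:+→4 … peak 4.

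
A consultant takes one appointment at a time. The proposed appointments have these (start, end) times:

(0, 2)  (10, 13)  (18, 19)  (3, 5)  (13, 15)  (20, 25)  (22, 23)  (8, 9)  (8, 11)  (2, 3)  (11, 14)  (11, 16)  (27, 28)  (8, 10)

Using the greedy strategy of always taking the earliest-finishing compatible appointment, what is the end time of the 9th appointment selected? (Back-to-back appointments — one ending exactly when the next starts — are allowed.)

28

Greedy by earliest finish: after sorting by end time, pick each interval compatible with the last pick.
Sorted by end: (0,2)  (2,3)  (3,5)  (8,9)  (8,10)  (8,11)  (10,13)  (11,14)  (13,15)  (11,16)  (18,19)  (22,23)  (20,25)  (27,28)
take (0,2); take (2,3); take (3,5); take (8,9); skip (8,10); take (10,13); take (13,15); take (18,19); take (22,23); skip (20,25); take (27,28).
Selected: (0,2) (2,3) (3,5) (8,9) (10,13) (13,15) (18,19) (22,23) (27,28)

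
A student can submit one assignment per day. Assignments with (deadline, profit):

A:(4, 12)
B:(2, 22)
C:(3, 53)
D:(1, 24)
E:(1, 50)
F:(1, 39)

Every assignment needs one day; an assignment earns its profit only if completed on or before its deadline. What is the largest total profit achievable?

Sort by profit descending; place each in the latest free slot ≤ its deadline.
By profit: C(d3,53), E(d1,50), F(d1,39), D(d1,24), B(d2,22), A(d4,12)
C→slot 3; E→slot 1; F skipped; D skipped; B→slot 2; A→slot 4.
Profit = 50 + 22 + 53 + 12 = 137

137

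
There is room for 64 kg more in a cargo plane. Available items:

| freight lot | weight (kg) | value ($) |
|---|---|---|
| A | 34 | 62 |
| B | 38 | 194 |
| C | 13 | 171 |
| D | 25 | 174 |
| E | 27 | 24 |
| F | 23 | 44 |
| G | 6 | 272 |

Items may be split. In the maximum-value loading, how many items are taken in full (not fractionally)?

Order: G (272/6=45.33) > C (171/13=13.15) > D (174/25=6.96) > B (194/38=5.11) > F (44/23=1.91) > A (62/34=1.82) > E (24/27=0.89)
Fill: take G (6 @ 272) → take C (13 @ 171) → take D (25 @ 174) → take 20/38 of B → 102.11; 64/64 used.
3 item(s) taken whole; one partial (take 20/38 of B).

3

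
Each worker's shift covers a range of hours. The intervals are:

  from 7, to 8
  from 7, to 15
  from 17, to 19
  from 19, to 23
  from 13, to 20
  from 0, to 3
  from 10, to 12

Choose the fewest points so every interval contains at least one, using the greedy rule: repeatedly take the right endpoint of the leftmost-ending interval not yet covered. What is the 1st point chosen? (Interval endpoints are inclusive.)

3

Sort by right endpoint; whenever an interval is uncovered, place a point at its right end.
Sorted: [0,3] [7,8] [10,12] [7,15] [17,19] [13,20] [19,23]
{[0,3]} hit by 3; {[7,8]} hit by 8; {[10,12],[7,15]} hit by 12; {[17,19],[13,20],[19,23]} hit by 19.
Points: 3, 8, 12, 19 (4 total).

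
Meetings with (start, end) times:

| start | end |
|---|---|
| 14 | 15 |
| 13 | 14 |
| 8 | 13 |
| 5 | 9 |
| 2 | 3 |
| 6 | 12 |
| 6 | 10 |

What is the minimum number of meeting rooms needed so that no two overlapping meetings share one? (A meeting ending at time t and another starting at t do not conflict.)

Events (time:±→running): 2:+→1 3:-→0 5:+→1 6:+→2 6:+→3 8:+→4 … peak 4.

4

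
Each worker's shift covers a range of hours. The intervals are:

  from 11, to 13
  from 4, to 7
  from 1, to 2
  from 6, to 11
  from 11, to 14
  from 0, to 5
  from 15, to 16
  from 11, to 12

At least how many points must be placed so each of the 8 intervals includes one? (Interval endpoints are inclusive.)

4

Sort by right endpoint; whenever an interval is uncovered, place a point at its right end.
By right end: [1,2]  [0,5]  [4,7]  [6,11]  [11,12]  [11,13]  [11,14]  [15,16]
[1,2] uncovered → point at 2; [4,7] uncovered → point at 7; [11,12] uncovered → point at 12; [15,16] uncovered → point at 16.
Points: 2, 7, 12, 16 (4 total).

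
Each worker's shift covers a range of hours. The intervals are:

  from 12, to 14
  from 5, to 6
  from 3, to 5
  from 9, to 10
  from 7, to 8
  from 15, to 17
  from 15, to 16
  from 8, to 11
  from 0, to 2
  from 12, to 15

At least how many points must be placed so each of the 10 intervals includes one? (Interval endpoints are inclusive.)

6

Process intervals by earliest right end; each time one isn't hit yet, stab at its right endpoint.
Sorted: [0,2] [3,5] [5,6] [7,8] [9,10] [8,11] [12,14] [12,15] [15,16] [15,17]
{[0,2]} hit by 2; {[3,5],[5,6]} hit by 5; {[7,8]} hit by 8; {[9,10],[8,11]} hit by 10; {[12,14],[12,15]} hit by 14; {[15,16],[15,17]} hit by 16.
Points: 2, 5, 8, 10, 14, 16 (6 total).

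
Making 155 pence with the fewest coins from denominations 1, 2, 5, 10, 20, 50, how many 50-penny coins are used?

Use the largest denomination that fits, subtract, and repeat.
155 = 3×50 + 1×5
Count of 50: 3

3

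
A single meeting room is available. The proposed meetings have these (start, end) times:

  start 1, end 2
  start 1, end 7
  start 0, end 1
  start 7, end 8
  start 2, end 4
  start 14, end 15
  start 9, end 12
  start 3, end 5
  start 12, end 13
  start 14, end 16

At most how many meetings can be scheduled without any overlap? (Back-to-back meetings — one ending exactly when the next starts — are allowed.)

7

Greedy by earliest finish: after sorting by end time, pick each interval compatible with the last pick.
Sorted by end: (0,1)  (1,2)  (2,4)  (3,5)  (1,7)  (7,8)  (9,12)  (12,13)  (14,15)  (14,16)
take (0,1); take (1,2); take (2,4); take (7,8); take (9,12); take (12,13); take (14,15); skip (14,16).
Selected 7 meetings.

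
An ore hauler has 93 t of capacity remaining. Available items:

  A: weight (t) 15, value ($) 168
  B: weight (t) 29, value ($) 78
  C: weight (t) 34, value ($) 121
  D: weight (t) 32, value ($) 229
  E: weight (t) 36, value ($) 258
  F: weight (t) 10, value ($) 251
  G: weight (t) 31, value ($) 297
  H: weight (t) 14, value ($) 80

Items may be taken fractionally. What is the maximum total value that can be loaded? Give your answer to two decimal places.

981.16

Sort by value per unit weight and fill in that order.
Ratios (sorted): F 25.10, A 11.20, G 9.58, E 7.17, D 7.16, H 5.71, C 3.56, B 2.69
take F (10 @ 251); take A (15 @ 168); take G (31 @ 297); take E (36 @ 258); take 1/32 of D → 7.16. Capacity used 93/93.
Total value = 981.16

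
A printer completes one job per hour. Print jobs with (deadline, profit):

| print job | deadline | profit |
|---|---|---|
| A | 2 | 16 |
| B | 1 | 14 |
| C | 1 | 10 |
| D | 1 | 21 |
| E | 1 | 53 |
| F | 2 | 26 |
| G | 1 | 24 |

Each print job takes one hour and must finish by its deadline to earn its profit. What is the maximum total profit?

Take jobs in profit order; each goes to the latest open slot no later than its deadline.
Profit order: E=53 F=26 G=24 D=21 A=16 B=14 C=10
Assign: E→slot 1, F→slot 2, G skipped, D skipped, A skipped, B skipped, C skipped.
Slots: [1:E] [2:F]
Profit = 53 + 26 = 79

79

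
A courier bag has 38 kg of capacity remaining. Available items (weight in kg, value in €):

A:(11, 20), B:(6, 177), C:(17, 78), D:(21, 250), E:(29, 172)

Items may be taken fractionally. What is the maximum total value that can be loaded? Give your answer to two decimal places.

Ratios (sorted): B 29.50, D 11.90, E 5.93, C 4.59, A 1.82
take B (6 @ 177); take D (21 @ 250); take 11/29 of E → 65.24. Capacity used 38/38.
Total value = 492.24

492.24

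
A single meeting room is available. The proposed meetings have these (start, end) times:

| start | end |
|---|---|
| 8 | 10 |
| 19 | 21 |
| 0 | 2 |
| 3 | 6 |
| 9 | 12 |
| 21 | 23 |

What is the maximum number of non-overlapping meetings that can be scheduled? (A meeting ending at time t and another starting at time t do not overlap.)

Sort by end time and greedily take each interval whose start is ≥ the last chosen end.
By end time: (0,2), (3,6), (8,10), (9,12), (19,21), (21,23).
Pick (0,2); next start ≥ 2 → (3,6); next start ≥ 6 → (8,10); next start ≥ 10 → (19,21); next start ≥ 21 → (21,23).
Selected 5 meetings.

5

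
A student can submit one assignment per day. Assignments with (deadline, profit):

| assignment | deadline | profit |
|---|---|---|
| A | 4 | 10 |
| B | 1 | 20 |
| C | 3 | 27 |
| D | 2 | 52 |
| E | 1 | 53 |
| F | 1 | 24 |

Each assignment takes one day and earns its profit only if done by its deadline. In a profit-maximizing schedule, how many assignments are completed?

Sort by profit descending; place each in the latest free slot ≤ its deadline.
By profit: E(d1,53), D(d2,52), C(d3,27), F(d1,24), B(d1,20), A(d4,10)
E→slot 1; D→slot 2; C→slot 3; F skipped; B skipped; A→slot 4.
4 of 6 scheduled.

4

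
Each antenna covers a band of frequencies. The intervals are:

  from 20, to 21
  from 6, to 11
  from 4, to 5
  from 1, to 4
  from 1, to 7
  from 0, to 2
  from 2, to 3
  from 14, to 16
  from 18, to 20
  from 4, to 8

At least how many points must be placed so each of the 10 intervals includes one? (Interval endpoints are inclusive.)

5

By right end: [0,2]  [2,3]  [1,4]  [4,5]  [1,7]  [4,8]  [6,11]  [14,16]  [18,20]  [20,21]
[0,2] uncovered → point at 2; [4,5] uncovered → point at 5; [6,11] uncovered → point at 11; [14,16] uncovered → point at 16; [18,20] uncovered → point at 20.
Points: 2, 5, 11, 16, 20 (5 total).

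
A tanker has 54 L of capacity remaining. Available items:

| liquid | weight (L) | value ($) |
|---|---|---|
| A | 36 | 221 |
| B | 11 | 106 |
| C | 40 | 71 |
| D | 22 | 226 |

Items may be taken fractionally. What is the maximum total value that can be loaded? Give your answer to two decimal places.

460.92

Ratios (sorted): D 10.27, B 9.64, A 6.14, C 1.77
take D (22 @ 226); take B (11 @ 106); take 21/36 of A → 128.92. Capacity used 54/54.
Total value = 460.92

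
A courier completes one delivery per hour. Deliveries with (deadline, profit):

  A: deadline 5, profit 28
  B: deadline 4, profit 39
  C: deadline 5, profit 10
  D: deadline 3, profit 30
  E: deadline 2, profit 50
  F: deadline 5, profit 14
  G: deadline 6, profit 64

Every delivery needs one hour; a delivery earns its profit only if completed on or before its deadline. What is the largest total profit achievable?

Profit order: G=64 E=50 B=39 D=30 A=28 F=14 C=10
Assign: G→slot 6, E→slot 2, B→slot 4, D→slot 3, A→slot 5, F→slot 1, C skipped.
Slots: [1:F] [2:E] [3:D] [4:B] [5:A] [6:G]
Profit = 14 + 50 + 30 + 39 + 28 + 64 = 225

225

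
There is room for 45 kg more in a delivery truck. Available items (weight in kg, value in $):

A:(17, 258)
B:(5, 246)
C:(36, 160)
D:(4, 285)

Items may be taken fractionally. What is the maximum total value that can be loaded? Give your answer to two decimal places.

Sort by value per unit weight and fill in that order.
Ratios (sorted): D 71.25, B 49.20, A 15.18, C 4.44
take D (4 @ 285); take B (5 @ 246); take A (17 @ 258); take 19/36 of C → 84.44. Capacity used 45/45.
Total value = 873.44

873.44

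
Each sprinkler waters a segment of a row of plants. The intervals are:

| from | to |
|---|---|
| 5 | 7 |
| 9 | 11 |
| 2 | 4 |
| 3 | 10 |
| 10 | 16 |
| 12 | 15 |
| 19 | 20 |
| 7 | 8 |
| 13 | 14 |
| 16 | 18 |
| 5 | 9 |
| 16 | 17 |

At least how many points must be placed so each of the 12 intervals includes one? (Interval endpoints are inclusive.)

Sort by right endpoint; whenever an interval is uncovered, place a point at its right end.
By right end: [2,4]  [5,7]  [7,8]  [5,9]  [3,10]  [9,11]  [13,14]  [12,15]  [10,16]  [16,17]  [16,18]  [19,20]
[2,4] uncovered → point at 4; [5,7] uncovered → point at 7; [9,11] uncovered → point at 11; [13,14] uncovered → point at 14; [16,17] uncovered → point at 17; [19,20] uncovered → point at 20.
Points: 4, 7, 11, 14, 17, 20 (6 total).

6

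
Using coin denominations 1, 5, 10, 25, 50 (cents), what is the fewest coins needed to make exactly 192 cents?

8

192 − 3×50→42 − 1×25→17 − 1×10→7 − 1×5→2 − 2×1→0
Total coins = 3 + 1 + 1 + 1 + 2 = 8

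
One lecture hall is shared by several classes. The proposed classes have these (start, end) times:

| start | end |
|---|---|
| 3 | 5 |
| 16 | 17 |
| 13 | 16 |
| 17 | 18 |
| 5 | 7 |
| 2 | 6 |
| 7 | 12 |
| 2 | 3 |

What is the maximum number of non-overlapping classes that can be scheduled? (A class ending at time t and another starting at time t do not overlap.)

Sort by end time and greedily take each interval whose start is ≥ the last chosen end.
By end time: (2,3), (3,5), (2,6), (5,7), (7,12), (13,16), (16,17), (17,18).
Pick (2,3); next start ≥ 3 → (3,5); next start ≥ 5 → (5,7); next start ≥ 7 → (7,12); next start ≥ 12 → (13,16); next start ≥ 16 → (16,17); next start ≥ 17 → (17,18).
Selected 7 classes.

7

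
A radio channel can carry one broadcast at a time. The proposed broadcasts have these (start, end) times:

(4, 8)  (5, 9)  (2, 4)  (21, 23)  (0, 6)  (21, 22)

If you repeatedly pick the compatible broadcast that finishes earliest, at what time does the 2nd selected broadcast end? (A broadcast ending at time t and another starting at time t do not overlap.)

8

Order by finish time; keep every interval that doesn't clash with the previous kept one.
By end time: (2,4), (0,6), (4,8), (5,9), (21,22), (21,23).
Pick (2,4); next start ≥ 4 → (4,8); next start ≥ 8 → (21,22).
Selected: (2,4) (4,8) (21,22)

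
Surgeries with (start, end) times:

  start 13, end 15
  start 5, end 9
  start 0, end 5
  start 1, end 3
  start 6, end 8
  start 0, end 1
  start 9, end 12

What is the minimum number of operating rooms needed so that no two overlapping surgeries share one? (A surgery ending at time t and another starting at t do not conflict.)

2

Count concurrent intervals with a sweep; the peak is the room count.
Events (time:±→running): 0:+→1 0:+→2 … peak 2.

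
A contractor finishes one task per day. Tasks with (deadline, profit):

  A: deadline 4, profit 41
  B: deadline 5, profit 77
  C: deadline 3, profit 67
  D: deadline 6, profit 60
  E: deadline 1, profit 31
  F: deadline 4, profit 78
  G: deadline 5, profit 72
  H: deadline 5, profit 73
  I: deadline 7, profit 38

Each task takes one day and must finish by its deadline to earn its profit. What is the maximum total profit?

By profit: F(d4,78), B(d5,77), H(d5,73), G(d5,72), C(d3,67), D(d6,60), A(d4,41), I(d7,38), E(d1,31)
F→slot 4; B→slot 5; H→slot 3; G→slot 2; C→slot 1; D→slot 6; A skipped; I→slot 7; E skipped.
Profit = 67 + 72 + 73 + 78 + 77 + 60 + 38 = 465

465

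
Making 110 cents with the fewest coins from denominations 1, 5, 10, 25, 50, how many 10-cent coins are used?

1

110 − 2×50→10 − 1×10→0
Count of 10: 1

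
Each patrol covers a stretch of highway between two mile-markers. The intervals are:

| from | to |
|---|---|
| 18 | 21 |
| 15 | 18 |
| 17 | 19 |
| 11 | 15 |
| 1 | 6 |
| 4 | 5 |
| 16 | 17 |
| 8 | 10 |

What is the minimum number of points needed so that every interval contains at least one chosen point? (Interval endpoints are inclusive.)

5

By right end: [4,5]  [1,6]  [8,10]  [11,15]  [16,17]  [15,18]  [17,19]  [18,21]
[4,5] uncovered → point at 5; [8,10] uncovered → point at 10; [11,15] uncovered → point at 15; [16,17] uncovered → point at 17; [18,21] uncovered → point at 21.
Points: 5, 10, 15, 17, 21 (5 total).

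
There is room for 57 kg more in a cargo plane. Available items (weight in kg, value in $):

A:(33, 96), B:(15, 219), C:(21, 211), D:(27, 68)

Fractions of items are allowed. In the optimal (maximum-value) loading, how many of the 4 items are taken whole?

2

Sort by value per unit weight and fill in that order.
Order: B (219/15=14.60) > C (211/21=10.05) > A (96/33=2.91) > D (68/27=2.52)
Fill: take B (15 @ 219) → take C (21 @ 211) → take 21/33 of A → 61.09; 57/57 used.
2 item(s) taken whole; one partial (take 21/33 of A).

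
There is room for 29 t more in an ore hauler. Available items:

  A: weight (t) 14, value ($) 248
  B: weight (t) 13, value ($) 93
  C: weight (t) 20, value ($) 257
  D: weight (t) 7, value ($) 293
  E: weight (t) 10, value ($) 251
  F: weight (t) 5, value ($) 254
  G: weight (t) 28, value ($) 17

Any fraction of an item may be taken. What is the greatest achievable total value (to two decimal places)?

Order: F (254/5=50.80) > D (293/7=41.86) > E (251/10=25.10) > A (248/14=17.71) > C (257/20=12.85) > B (93/13=7.15) > G (17/28=0.61)
Fill: take F (5 @ 254) → take D (7 @ 293) → take E (10 @ 251) → take 7/14 of A → 124.00; 29/29 used.
Total value = 922.00

922.00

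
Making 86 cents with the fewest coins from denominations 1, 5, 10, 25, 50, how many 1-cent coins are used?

1

Greedy: take as many of the largest coin as possible, then repeat with the remainder.
86 − 1×50→36 − 1×25→11 − 1×10→1 − 1×1→0
Count of 1: 1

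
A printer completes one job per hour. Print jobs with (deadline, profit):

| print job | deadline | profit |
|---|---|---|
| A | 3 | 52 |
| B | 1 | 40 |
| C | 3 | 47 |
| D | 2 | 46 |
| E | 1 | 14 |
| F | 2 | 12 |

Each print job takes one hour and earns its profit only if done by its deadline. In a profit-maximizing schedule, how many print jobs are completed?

3

Profit order: A=52 C=47 D=46 B=40 E=14 F=12
Assign: A→slot 3, C→slot 2, D→slot 1, B skipped, E skipped, F skipped.
Slots: [1:D] [2:C] [3:A]
3 of 6 scheduled.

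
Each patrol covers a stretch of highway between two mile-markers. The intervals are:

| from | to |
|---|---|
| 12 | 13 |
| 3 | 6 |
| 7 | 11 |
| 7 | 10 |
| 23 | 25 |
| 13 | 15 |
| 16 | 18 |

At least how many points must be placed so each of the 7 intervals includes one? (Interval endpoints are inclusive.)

Process intervals by earliest right end; each time one isn't hit yet, stab at its right endpoint.
Sorted: [3,6] [7,10] [7,11] [12,13] [13,15] [16,18] [23,25]
{[3,6]} hit by 6; {[7,10],[7,11]} hit by 10; {[12,13],[13,15]} hit by 13; {[16,18]} hit by 18; {[23,25]} hit by 25.
Points: 6, 10, 13, 18, 25 (5 total).

5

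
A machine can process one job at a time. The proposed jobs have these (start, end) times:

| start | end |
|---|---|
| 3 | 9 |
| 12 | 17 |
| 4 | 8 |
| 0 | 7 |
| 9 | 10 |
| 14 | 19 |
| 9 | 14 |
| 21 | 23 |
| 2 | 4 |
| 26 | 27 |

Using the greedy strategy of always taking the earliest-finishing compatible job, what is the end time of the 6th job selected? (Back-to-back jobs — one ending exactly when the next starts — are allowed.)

Greedy by earliest finish: after sorting by end time, pick each interval compatible with the last pick.
By end time: (2,4), (0,7), (4,8), (3,9), (9,10), (9,14), (12,17), (14,19), (21,23), (26,27).
Pick (2,4); next start ≥ 4 → (4,8); next start ≥ 8 → (9,10); next start ≥ 10 → (12,17); next start ≥ 17 → (21,23); next start ≥ 23 → (26,27).
Selected: (2,4) (4,8) (9,10) (12,17) (21,23) (26,27)

27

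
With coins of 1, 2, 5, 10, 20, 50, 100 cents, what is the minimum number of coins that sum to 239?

7

239 − 2×100→39 − 1×20→19 − 1×10→9 − 1×5→4 − 2×2→0
Total coins = 2 + 1 + 1 + 1 + 2 = 7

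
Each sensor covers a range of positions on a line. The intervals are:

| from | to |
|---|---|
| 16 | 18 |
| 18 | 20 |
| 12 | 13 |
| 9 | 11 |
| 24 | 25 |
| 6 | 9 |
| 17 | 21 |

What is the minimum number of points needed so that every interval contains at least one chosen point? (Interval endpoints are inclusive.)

4

Process intervals by earliest right end; each time one isn't hit yet, stab at its right endpoint.
By right end: [6,9]  [9,11]  [12,13]  [16,18]  [18,20]  [17,21]  [24,25]
[6,9] uncovered → point at 9; [12,13] uncovered → point at 13; [16,18] uncovered → point at 18; [24,25] uncovered → point at 25.
Points: 9, 13, 18, 25 (4 total).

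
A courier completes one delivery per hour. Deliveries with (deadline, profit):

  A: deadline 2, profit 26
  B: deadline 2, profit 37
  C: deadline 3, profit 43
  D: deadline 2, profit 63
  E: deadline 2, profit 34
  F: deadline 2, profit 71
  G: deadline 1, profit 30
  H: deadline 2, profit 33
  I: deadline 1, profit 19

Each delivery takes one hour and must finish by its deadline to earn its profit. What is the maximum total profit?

177

Sort by profit descending; place each in the latest free slot ≤ its deadline.
Profit order: F=71 D=63 C=43 B=37 E=34 H=33 G=30 A=26 I=19
Assign: F→slot 2, D→slot 1, C→slot 3, B skipped, E skipped, H skipped, G skipped, A skipped, I skipped.
Slots: [1:D] [2:F] [3:C]
Profit = 63 + 71 + 43 = 177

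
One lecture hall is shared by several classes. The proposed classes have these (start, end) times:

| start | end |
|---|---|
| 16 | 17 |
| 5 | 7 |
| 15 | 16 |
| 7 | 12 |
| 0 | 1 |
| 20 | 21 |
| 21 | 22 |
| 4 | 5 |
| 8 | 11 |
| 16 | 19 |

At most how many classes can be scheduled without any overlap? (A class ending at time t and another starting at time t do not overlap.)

Sorted by end: (0,1)  (4,5)  (5,7)  (8,11)  (7,12)  (15,16)  (16,17)  (16,19)  (20,21)  (21,22)
take (0,1); take (4,5); take (5,7); take (8,11); take (15,16); take (16,17); take (20,21); take (21,22).
Selected 8 classes.

8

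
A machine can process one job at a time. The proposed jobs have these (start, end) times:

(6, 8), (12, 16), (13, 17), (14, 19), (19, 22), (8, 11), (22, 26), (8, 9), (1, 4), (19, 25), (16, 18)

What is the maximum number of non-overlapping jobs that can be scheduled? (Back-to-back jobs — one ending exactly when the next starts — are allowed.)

7

Order by finish time; keep every interval that doesn't clash with the previous kept one.
Sorted by end: (1,4)  (6,8)  (8,9)  (8,11)  (12,16)  (13,17)  (16,18)  (14,19)  (19,22)  (19,25)  (22,26)
take (1,4); take (6,8); take (8,9); take (12,16); take (16,18); take (19,22); skip (19,25); take (22,26).
Selected 7 jobs.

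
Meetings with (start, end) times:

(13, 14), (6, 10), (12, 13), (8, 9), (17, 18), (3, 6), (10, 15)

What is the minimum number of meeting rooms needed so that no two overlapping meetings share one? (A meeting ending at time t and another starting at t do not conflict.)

2

The answer is the maximum number of intervals overlapping at any instant.
starts: [3, 6, 8, 10, 12, 13, 17]
ends:   [6, 9, 10, 13, 14, 15, 18]
s3→1 e6→0 s6→1 s8→2  — peak 2.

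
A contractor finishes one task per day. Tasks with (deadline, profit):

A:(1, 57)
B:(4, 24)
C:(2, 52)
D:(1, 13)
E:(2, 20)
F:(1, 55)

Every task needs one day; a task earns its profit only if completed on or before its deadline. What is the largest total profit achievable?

By profit: A(d1,57), F(d1,55), C(d2,52), B(d4,24), E(d2,20), D(d1,13)
A→slot 1; F skipped; C→slot 2; B→slot 4; E skipped; D skipped.
Profit = 57 + 52 + 24 = 133

133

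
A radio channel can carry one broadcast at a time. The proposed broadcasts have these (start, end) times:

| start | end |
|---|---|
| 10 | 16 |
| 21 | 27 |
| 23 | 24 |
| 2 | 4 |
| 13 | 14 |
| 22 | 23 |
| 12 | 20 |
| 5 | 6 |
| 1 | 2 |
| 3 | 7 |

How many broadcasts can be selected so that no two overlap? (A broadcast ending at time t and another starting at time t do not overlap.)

6

By end time: (1,2), (2,4), (5,6), (3,7), (13,14), (10,16), (12,20), (22,23), (23,24), (21,27).
Pick (1,2); next start ≥ 2 → (2,4); next start ≥ 4 → (5,6); next start ≥ 6 → (13,14); next start ≥ 14 → (22,23); next start ≥ 23 → (23,24).
Selected 6 broadcasts.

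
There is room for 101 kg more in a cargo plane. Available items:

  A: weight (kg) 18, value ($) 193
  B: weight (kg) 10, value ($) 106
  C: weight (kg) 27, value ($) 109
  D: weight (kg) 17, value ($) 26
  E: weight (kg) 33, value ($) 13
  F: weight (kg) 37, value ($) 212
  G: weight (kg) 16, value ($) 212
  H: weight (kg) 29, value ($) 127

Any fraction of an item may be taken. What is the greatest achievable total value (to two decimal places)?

810.59

Ratios (sorted): G 13.25, A 10.72, B 10.60, F 5.73, H 4.38, C 4.04, D 1.53, E 0.39
take G (16 @ 212); take A (18 @ 193); take B (10 @ 106); take F (37 @ 212); take 20/29 of H → 87.59. Capacity used 101/101.
Total value = 810.59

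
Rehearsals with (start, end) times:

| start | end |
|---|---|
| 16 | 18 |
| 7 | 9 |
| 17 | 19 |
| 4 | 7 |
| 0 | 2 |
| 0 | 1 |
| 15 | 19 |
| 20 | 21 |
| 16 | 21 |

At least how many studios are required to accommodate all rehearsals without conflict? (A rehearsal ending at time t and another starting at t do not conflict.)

4

Count concurrent intervals with a sweep; the peak is the room count.
Events (time:±→running): 0:+→1 0:+→2 1:-→1 2:-→0 4:+→1 7:-→0 7:+→1 9:-→0 15:+→1 16:+→2 16:+→3 17:+→4 … peak 4.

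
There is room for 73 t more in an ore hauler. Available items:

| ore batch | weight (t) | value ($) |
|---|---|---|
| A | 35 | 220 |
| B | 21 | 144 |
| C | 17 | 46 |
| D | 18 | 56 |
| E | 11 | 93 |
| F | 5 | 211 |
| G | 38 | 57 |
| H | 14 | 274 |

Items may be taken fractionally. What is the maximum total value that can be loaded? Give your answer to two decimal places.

Greedy by value/weight ratio, highest first.
Ratios (sorted): F 42.20, H 19.57, E 8.45, B 6.86, A 6.29, D 3.11, C 2.71, G 1.50
take F (5 @ 211); take H (14 @ 274); take E (11 @ 93); take B (21 @ 144); take 22/35 of A → 138.29. Capacity used 73/73.
Total value = 860.29

860.29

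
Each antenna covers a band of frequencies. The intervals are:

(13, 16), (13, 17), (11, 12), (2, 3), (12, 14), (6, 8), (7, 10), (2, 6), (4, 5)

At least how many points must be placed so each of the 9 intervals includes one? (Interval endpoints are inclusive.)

5

Process intervals by earliest right end; each time one isn't hit yet, stab at its right endpoint.
By right end: [2,3]  [4,5]  [2,6]  [6,8]  [7,10]  [11,12]  [12,14]  [13,16]  [13,17]
[2,3] uncovered → point at 3; [4,5] uncovered → point at 5; [6,8] uncovered → point at 8; [11,12] uncovered → point at 12; [13,16] uncovered → point at 16.
Points: 3, 5, 8, 12, 16 (5 total).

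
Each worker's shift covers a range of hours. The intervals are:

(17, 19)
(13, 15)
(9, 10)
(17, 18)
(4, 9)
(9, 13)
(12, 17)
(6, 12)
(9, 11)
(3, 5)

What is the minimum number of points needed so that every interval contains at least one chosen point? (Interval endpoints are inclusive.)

4

Sort by right endpoint; whenever an interval is uncovered, place a point at its right end.
By right end: [3,5]  [4,9]  [9,10]  [9,11]  [6,12]  [9,13]  [13,15]  [12,17]  [17,18]  [17,19]
[3,5] uncovered → point at 5; [9,10] uncovered → point at 10; [13,15] uncovered → point at 15; [17,18] uncovered → point at 18.
Points: 5, 10, 15, 18 (4 total).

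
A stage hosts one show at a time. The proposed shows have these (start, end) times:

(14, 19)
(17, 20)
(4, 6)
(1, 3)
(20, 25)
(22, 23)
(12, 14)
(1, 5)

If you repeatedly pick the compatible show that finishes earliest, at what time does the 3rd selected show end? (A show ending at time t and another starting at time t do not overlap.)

14

Sort by end time and greedily take each interval whose start is ≥ the last chosen end.
Sorted by end: (1,3)  (1,5)  (4,6)  (12,14)  (14,19)  (17,20)  (22,23)  (20,25)
take (1,3); skip (1,5); take (4,6); take (12,14); take (14,19); take (22,23).
Selected: (1,3) (4,6) (12,14) (14,19) (22,23)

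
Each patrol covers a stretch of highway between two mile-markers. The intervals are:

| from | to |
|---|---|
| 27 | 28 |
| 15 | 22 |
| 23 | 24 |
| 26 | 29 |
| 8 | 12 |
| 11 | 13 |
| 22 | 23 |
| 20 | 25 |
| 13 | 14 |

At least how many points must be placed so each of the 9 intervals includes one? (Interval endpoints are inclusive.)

5

Sort by right endpoint; whenever an interval is uncovered, place a point at its right end.
By right end: [8,12]  [11,13]  [13,14]  [15,22]  [22,23]  [23,24]  [20,25]  [27,28]  [26,29]
[8,12] uncovered → point at 12; [13,14] uncovered → point at 14; [15,22] uncovered → point at 22; [23,24] uncovered → point at 24; [27,28] uncovered → point at 28.
Points: 12, 14, 22, 24, 28 (5 total).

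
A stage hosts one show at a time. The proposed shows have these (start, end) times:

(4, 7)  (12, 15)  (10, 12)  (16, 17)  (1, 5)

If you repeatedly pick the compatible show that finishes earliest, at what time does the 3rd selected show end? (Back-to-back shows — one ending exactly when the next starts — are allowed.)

Sorted by end: (1,5)  (4,7)  (10,12)  (12,15)  (16,17)
take (1,5); take (10,12); take (12,15); take (16,17).
Selected: (1,5) (10,12) (12,15) (16,17)

15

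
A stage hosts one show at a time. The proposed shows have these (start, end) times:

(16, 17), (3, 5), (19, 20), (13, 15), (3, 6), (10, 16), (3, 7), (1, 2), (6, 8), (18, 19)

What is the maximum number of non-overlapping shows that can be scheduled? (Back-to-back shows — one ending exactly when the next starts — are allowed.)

7

By end time: (1,2), (3,5), (3,6), (3,7), (6,8), (13,15), (10,16), (16,17), (18,19), (19,20).
Pick (1,2); next start ≥ 2 → (3,5); next start ≥ 5 → (6,8); next start ≥ 8 → (13,15); next start ≥ 15 → (16,17); next start ≥ 17 → (18,19); next start ≥ 19 → (19,20).
Selected 7 shows.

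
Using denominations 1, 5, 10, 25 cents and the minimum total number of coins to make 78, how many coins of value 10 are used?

0

Greedy: take as many of the largest coin as possible, then repeat with the remainder.
78 = 3×25 + 3×1
Count of 10: 0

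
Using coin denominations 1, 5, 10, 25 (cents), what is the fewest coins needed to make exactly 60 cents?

3

Use the largest denomination that fits, subtract, and repeat.
60 − 2×25→10 − 1×10→0
Total coins = 2 + 1 = 3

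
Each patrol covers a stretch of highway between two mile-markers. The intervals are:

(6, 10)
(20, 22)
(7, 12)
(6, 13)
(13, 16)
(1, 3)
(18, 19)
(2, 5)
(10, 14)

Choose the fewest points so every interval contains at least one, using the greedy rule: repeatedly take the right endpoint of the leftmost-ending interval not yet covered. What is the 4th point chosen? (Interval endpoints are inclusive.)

19

Process intervals by earliest right end; each time one isn't hit yet, stab at its right endpoint.
Sorted: [1,3] [2,5] [6,10] [7,12] [6,13] [10,14] [13,16] [18,19] [20,22]
{[1,3],[2,5]} hit by 3; {[6,10],[7,12],[6,13],[10,14]} hit by 10; {[13,16]} hit by 16; {[18,19]} hit by 19; {[20,22]} hit by 22.
Points: 3, 10, 16, 19, 22 (5 total).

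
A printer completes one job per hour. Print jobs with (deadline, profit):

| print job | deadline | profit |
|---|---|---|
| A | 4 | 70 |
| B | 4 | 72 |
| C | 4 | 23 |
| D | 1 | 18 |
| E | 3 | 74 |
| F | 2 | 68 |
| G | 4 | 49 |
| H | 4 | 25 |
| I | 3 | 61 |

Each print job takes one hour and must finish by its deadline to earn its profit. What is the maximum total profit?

284

By profit: E(d3,74), B(d4,72), A(d4,70), F(d2,68), I(d3,61), G(d4,49), H(d4,25), C(d4,23), D(d1,18)
E→slot 3; B→slot 4; A→slot 2; F→slot 1; I skipped; G skipped; H skipped; C skipped; D skipped.
Profit = 68 + 70 + 74 + 72 = 284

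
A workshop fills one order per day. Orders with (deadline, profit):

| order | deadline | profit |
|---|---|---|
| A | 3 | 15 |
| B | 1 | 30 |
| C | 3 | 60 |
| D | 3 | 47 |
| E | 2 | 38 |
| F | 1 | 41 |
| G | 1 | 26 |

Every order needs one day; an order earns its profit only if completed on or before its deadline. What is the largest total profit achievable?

148

Take jobs in profit order; each goes to the latest open slot no later than its deadline.
By profit: C(d3,60), D(d3,47), F(d1,41), E(d2,38), B(d1,30), G(d1,26), A(d3,15)
C→slot 3; D→slot 2; F→slot 1; E skipped; B skipped; G skipped; A skipped.
Profit = 41 + 47 + 60 = 148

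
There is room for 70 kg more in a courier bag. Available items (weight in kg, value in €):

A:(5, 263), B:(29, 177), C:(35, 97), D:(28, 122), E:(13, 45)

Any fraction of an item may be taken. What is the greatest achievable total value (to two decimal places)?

Order: A (263/5=52.60) > B (177/29=6.10) > D (122/28=4.36) > E (45/13=3.46) > C (97/35=2.77)
Fill: take A (5 @ 263) → take B (29 @ 177) → take D (28 @ 122) → take 8/13 of E → 27.69; 70/70 used.
Total value = 589.69

589.69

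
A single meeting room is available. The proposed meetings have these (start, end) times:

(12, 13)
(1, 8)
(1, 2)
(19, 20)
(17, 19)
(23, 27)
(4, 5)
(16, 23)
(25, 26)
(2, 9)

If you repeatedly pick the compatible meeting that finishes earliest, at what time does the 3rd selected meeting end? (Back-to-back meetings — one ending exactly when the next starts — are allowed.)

Sorted by end: (1,2)  (4,5)  (1,8)  (2,9)  (12,13)  (17,19)  (19,20)  (16,23)  (25,26)  (23,27)
take (1,2); take (4,5); take (12,13); take (17,19); take (19,20); skip (16,23); take (25,26).
Selected: (1,2) (4,5) (12,13) (17,19) (19,20) (25,26)

13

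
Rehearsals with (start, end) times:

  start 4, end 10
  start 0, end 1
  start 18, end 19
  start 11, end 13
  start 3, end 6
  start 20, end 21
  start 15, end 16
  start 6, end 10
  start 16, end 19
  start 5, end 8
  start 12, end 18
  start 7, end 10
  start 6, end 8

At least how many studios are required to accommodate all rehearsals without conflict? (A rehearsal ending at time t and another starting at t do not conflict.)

5

The answer is the maximum number of intervals overlapping at any instant.
starts: [0, 3, 4, 5, 6, 6, 7, 11, 12, 15, 16, 18, 20]
ends:   [1, 6, 8, 8, 10, 10, 10, 13, 16, 18, 19, 19, 21]
s0→1 e1→0 s3→1 s4→2 s5→3 e6→2 s6→3 s6→4 s7→5  — peak 5.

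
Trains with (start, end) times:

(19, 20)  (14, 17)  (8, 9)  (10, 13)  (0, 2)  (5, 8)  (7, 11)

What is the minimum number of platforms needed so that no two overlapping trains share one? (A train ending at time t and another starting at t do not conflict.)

The answer is the maximum number of intervals overlapping at any instant.
Events (time:±→running): 0:+→1 2:-→0 5:+→1 7:+→2 … peak 2.

2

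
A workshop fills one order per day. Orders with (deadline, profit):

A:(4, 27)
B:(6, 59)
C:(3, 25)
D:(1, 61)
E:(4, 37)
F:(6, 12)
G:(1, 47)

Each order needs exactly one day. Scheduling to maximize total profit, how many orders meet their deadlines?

Take jobs in profit order; each goes to the latest open slot no later than its deadline.
By profit: D(d1,61), B(d6,59), G(d1,47), E(d4,37), A(d4,27), C(d3,25), F(d6,12)
D→slot 1; B→slot 6; G skipped; E→slot 4; A→slot 3; C→slot 2; F→slot 5.
6 of 7 scheduled.

6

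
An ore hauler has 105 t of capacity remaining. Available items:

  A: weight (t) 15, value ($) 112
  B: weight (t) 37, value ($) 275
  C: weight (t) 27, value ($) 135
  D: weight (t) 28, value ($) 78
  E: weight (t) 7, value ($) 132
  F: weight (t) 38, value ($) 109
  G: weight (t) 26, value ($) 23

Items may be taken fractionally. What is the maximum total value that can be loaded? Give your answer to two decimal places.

708.50

Order: E (132/7=18.86) > A (112/15=7.47) > B (275/37=7.43) > C (135/27=5.00) > F (109/38=2.87) > D (78/28=2.79) > G (23/26=0.88)
Fill: take E (7 @ 132) → take A (15 @ 112) → take B (37 @ 275) → take C (27 @ 135) → take 19/38 of F → 54.50; 105/105 used.
Total value = 708.50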